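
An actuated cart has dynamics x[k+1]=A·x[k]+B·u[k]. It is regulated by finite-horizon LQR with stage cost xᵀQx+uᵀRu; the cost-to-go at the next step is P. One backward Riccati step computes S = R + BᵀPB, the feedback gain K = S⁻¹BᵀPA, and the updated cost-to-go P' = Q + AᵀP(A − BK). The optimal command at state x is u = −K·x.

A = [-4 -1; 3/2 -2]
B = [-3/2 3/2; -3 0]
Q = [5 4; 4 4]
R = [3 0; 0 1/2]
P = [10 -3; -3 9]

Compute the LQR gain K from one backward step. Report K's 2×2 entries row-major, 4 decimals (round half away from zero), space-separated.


-0.4721 0.6403 -3.0869 -0.0103

BᵀP = [-6.0000 -22.5000; 15.0000 -4.5000]
S = R + BᵀPB = [3 0; 0 1/2] + [76.5000 -9.0000; -9.0000 22.5000] = [79.5000 -9.0000; -9.0000 23.0000]
BᵀPA = [-9.7500 51.0000; -66.7500 -6.0000]
K = S⁻¹·BᵀPA = [-0.4721 0.6403; -3.0869 -0.0103]
A−BK = [-0.0778 -0.0240; 0.0837 -0.0790]
AᵀP(A−BK) = [5.5958 -0.9442; -0.9442 1.2807]
P' = Q + AᵀP(A−BK) = [10.5958 3.0558; 3.0558 5.2807]
tr(P') = 15.8764


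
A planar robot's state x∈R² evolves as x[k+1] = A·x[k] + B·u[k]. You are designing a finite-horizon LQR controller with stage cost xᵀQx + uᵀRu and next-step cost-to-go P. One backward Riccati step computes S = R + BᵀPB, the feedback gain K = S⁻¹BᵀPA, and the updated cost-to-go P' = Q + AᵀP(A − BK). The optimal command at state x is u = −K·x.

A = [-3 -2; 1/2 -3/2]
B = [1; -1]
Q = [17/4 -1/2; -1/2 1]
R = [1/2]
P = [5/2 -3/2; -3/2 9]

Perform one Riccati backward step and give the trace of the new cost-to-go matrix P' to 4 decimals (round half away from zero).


BᵀP = [4.0000 -10.5000]
S = R + BᵀPB = [1/2] + [14.5000] = [15.0000]
BᵀPA = [-17.2500 7.7500]
K = S⁻¹·BᵀPA = [-1.1500 0.5167]
A−BK = [-1.8500 -2.5167; -0.6500 -0.9833]
AᵀP(A−BK) = [9.4125 11.9125; 11.9125 17.2458]
P' = Q + AᵀP(A−BK) = [13.6625 11.4125; 11.4125 18.2458]
tr(P') = 31.9083

31.9083


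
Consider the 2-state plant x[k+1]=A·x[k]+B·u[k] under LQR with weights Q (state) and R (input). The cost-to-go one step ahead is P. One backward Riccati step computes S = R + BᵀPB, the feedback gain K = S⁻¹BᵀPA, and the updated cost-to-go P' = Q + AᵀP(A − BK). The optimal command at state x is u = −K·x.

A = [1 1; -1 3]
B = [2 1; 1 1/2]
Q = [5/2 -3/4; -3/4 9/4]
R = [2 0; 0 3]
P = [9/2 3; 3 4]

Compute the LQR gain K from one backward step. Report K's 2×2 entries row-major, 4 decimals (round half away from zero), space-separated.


BᵀP = [12.0000 10.0000; 6.0000 5.0000]
S = R + BᵀPB = [2 0; 0 3] + [34.0000 17.0000; 17.0000 8.5000] = [36.0000 17.0000; 17.0000 11.5000]
BᵀPA = [2.0000 42.0000; 1.0000 21.0000]
K = S⁻¹·BᵀPA = [0.0480 1.0080; 0.0160 0.3360]
A−BK = [0.8880 -1.3520; -1.0560 1.8240]
AᵀP(A−BK) = [2.3880 -3.8520; -3.8520 9.1080]
P' = Q + AᵀP(A−BK) = [4.8880 -4.6020; -4.6020 11.3580]
tr(P') = 16.2460

0.0480 1.0080 0.0160 0.3360


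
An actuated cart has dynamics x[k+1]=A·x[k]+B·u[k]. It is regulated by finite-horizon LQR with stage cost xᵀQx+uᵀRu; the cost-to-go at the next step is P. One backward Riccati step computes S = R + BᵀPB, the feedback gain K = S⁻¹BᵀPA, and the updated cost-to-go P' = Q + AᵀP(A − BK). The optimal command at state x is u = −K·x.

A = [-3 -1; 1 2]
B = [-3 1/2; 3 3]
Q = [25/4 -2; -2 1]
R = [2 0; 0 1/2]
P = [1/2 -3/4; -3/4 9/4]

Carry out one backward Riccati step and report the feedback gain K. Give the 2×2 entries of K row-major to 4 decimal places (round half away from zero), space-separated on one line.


0.5595 0.2914 -0.0903 0.3988

BᵀP = [-3.7500 9.0000; -2.0000 6.3750]
S = R + BᵀPB = [2 0; 0 1/2] + [38.2500 25.1250; 25.1250 18.1250] = [40.2500 25.1250; 25.1250 18.6250]
BᵀPA = [20.2500 21.7500; 12.3750 14.7500]
K = S⁻¹·BᵀPA = [0.5595 0.2914; -0.0903 0.3988]
A−BK = [-1.2765 -0.3252; -0.4075 -0.0707]
AᵀP(A−BK) = [1.0381 0.4134; 0.4134 0.2790]
P' = Q + AᵀP(A−BK) = [7.2881 -1.5866; -1.5866 1.2790]
tr(P') = 8.5671


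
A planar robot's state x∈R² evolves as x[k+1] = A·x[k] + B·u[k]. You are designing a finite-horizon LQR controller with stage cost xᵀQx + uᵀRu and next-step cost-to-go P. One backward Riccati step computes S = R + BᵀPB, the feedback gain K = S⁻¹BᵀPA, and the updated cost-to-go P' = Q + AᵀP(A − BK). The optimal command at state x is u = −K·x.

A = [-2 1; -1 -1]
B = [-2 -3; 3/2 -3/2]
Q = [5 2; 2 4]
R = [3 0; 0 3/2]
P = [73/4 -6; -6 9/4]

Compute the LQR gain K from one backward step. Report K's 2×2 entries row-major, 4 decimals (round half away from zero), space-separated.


BᵀP = [-45.5000 15.3750; -45.7500 14.6250]
S = R + BᵀPB = [3 0; 0 3/2] + [114.0625 113.4375; 113.4375 115.3125] = [117.0625 113.4375; 113.4375 116.8125]
BᵀPA = [75.6250 -60.8750; 76.8750 -60.3750]
K = S⁻¹·BᵀPA = [0.1407 -0.3252; 0.5215 -0.2011]
A−BK = [-0.1542 -0.2536; -0.4288 -0.8139]
AᵀP(A−BK) = [0.5215 -0.2011; -0.2011 0.5652]
P' = Q + AᵀP(A−BK) = [5.5215 1.7989; 1.7989 4.5652]
tr(P') = 10.0867

0.1407 -0.3252 0.5215 -0.2011


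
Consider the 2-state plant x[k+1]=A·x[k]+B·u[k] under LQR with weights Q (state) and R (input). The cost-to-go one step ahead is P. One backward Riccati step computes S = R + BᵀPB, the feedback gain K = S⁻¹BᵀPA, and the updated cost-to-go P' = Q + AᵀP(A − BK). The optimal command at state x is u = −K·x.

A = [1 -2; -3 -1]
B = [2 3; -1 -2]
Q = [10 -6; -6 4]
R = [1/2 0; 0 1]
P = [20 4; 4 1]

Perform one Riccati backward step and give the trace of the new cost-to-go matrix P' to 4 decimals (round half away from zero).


16.9891

BᵀP = [36.0000 7.0000; 52.0000 10.0000]
S = R + BᵀPB = [1/2 0; 0 1] + [65.0000 94.0000; 94.0000 136.0000] = [65.5000 94.0000; 94.0000 137.0000]
BᵀPA = [15.0000 -79.0000; 22.0000 -114.0000]
K = S⁻¹·BᵀPA = [-0.0945 -0.7782; 0.2255 -0.2982]
A−BK = [0.5127 0.4509; -2.6436 -2.3745]
AᵀP(A−BK) = [1.4582 1.2327; 1.2327 1.5309]
P' = Q + AᵀP(A−BK) = [11.4582 -4.7673; -4.7673 5.5309]
tr(P') = 16.9891


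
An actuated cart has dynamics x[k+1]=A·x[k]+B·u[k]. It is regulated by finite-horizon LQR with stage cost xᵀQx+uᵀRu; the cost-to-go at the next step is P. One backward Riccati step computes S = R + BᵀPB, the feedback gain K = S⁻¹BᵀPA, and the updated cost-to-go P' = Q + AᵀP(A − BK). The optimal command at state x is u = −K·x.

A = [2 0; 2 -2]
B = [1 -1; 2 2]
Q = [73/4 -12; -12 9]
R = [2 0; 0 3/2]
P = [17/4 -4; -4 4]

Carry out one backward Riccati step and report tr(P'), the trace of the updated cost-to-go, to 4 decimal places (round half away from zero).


BᵀP = [-3.7500 4.0000; -12.2500 12.0000]
S = R + BᵀPB = [2 0; 0 3/2] + [4.2500 11.7500; 11.7500 36.2500] = [6.2500 11.7500; 11.7500 37.7500]
BᵀPA = [0.5000 -8.0000; -0.5000 -24.0000]
K = S⁻¹·BᵀPA = [0.2529 -0.2043; -0.0920 -0.5722]
A−BK = [1.6552 -0.3678; 1.6782 -0.4470]
AᵀP(A−BK) = [0.8276 -0.1839; -0.1839 0.6335]
P' = Q + AᵀP(A−BK) = [19.0776 -12.1839; -12.1839 9.6335]
tr(P') = 28.7110

28.7110


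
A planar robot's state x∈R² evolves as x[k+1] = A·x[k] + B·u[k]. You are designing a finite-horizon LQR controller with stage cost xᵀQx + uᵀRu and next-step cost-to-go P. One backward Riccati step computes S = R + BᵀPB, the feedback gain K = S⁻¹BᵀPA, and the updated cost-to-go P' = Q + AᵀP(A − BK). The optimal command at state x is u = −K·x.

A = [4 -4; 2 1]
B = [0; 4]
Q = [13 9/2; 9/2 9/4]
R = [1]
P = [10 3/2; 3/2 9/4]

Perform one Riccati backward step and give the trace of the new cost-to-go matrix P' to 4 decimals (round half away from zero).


BᵀP = [6.0000 9.0000]
S = R + BᵀPB = [1] + [36.0000] = [37.0000]
BᵀPA = [42.0000 -15.0000]
K = S⁻¹·BᵀPA = [1.1351 -0.4054]
A−BK = [4.0000 -4.0000; -2.5405 2.6216]
AᵀP(A−BK) = [145.3243 -144.4730; -144.4730 144.1689]
P' = Q + AᵀP(A−BK) = [158.3243 -139.9730; -139.9730 146.4189]
tr(P') = 304.7432

304.7432


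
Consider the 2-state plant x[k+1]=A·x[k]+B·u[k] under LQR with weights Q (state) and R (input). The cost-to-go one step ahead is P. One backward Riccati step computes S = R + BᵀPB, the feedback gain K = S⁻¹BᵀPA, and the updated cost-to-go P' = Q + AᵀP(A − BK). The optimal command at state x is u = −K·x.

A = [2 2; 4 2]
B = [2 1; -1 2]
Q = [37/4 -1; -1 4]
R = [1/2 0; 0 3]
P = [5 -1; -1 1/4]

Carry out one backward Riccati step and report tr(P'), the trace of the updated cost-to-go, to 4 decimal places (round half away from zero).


14.8942

BᵀP = [11.0000 -2.2500; 3.0000 -0.5000]
S = R + BᵀPB = [1/2 0; 0 3] + [24.2500 6.5000; 6.5000 2.0000] = [24.7500 6.5000; 6.5000 5.0000]
BᵀPA = [13.0000 17.5000; 4.0000 5.0000]
K = S⁻¹·BᵀPA = [0.4785 0.6748; 0.1779 0.1227]
A−BK = [0.8650 0.5276; 4.1227 2.4294]
AᵀP(A−BK) = [1.0675 0.7362; 0.7362 0.5767]
P' = Q + AᵀP(A−BK) = [10.3175 -0.2638; -0.2638 4.5767]
tr(P') = 14.8942


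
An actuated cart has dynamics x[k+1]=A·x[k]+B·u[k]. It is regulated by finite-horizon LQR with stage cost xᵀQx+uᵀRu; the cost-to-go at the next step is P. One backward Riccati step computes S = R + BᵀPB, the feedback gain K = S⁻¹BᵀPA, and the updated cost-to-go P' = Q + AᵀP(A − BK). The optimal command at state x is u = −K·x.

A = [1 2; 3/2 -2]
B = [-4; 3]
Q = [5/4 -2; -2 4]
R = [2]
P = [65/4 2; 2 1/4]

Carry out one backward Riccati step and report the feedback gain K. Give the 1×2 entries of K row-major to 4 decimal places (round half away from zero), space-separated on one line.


BᵀP = [-59.0000 -7.2500]
S = R + BᵀPB = [2] + [214.2500] = [216.2500]
BᵀPA = [-69.8750 -103.5000]
K = S⁻¹·BᵀPA = [-0.3231 -0.4786]
A−BK = [-0.2925 0.0855; 2.4694 -0.5642]
AᵀP(A−BK) = [0.2344 0.3069; 0.3069 0.4636]
P' = Q + AᵀP(A−BK) = [1.4844 -1.6931; -1.6931 4.4636]
tr(P') = 5.9480

-0.3231 -0.4786


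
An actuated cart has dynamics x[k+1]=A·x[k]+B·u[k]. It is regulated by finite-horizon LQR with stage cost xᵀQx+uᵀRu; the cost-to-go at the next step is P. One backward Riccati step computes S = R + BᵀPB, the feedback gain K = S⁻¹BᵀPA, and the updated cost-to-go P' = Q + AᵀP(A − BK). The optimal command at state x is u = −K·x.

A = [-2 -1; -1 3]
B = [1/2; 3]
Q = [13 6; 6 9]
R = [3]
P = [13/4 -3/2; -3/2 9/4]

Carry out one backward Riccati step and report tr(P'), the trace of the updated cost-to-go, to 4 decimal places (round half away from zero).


BᵀP = [-2.8750 6.0000]
S = R + BᵀPB = [3] + [16.5625] = [19.5625]
BᵀPA = [-0.2500 20.8750]
K = S⁻¹·BᵀPA = [-0.0128 1.0671]
A−BK = [-1.9936 -1.5335; -0.9617 -0.2013]
AᵀP(A−BK) = [9.2468 7.5168; 7.5168 10.2244]
P' = Q + AᵀP(A−BK) = [22.2468 13.5168; 13.5168 19.2244]
tr(P') = 41.4712

41.4712


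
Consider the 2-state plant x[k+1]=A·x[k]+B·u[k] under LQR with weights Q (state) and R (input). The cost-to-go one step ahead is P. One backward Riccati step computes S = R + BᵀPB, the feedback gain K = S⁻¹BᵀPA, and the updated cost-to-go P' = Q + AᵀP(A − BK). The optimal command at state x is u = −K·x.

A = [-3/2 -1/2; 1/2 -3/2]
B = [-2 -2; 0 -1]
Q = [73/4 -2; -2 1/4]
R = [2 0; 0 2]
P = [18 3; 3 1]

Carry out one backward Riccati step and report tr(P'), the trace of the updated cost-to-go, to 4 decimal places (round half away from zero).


BᵀP = [-36.0000 -6.0000; -39.0000 -7.0000]
S = R + BᵀPB = [2 0; 0 2] + [72.0000 78.0000; 78.0000 85.0000] = [74.0000 78.0000; 78.0000 87.0000]
BᵀPA = [51.0000 27.0000; 55.0000 30.0000]
K = S⁻¹·BᵀPA = [0.4153 0.0254; 0.2599 0.3220]
A−BK = [-0.1497 0.1949; 0.7599 -1.1780]
AᵀP(A−BK) = [0.7782 -0.2585; -0.2585 0.9025]
P' = Q + AᵀP(A−BK) = [19.0282 -2.2585; -2.2585 1.1525]
tr(P') = 20.1808

20.1808


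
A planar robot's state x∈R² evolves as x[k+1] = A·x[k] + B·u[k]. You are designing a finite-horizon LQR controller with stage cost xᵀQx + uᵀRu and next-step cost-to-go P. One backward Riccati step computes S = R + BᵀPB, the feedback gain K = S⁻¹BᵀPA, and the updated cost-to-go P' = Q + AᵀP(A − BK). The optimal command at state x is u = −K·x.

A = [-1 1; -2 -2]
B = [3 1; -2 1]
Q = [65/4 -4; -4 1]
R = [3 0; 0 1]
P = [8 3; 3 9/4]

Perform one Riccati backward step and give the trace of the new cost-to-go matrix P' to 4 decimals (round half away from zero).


20.6439

BᵀP = [18.0000 4.5000; 11.0000 5.2500]
S = R + BᵀPB = [3 0; 0 1] + [45.0000 22.5000; 22.5000 16.2500] = [48.0000 22.5000; 22.5000 17.2500]
BᵀPA = [-27.0000 9.0000; -21.5000 0.5000]
K = S⁻¹·BᵀPA = [0.0559 0.4476; -1.3193 -0.5548]
A−BK = [0.1515 0.2121; -0.5688 -0.5501]
AᵀP(A−BK) = [2.1445 1.1562; 1.1562 1.2494]
P' = Q + AᵀP(A−BK) = [18.3945 -2.8438; -2.8438 2.2494]
tr(P') = 20.6439


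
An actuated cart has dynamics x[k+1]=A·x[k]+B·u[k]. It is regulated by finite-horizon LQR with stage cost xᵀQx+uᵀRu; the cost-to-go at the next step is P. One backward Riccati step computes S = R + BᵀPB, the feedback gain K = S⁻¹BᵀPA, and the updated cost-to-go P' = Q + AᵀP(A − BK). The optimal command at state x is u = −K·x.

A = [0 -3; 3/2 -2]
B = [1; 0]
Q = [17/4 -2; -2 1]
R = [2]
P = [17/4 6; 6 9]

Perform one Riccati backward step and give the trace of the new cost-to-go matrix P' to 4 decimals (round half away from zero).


60.7800

BᵀP = [4.2500 6.0000]
S = R + BᵀPB = [2] + [4.2500] = [6.2500]
BᵀPA = [9.0000 -24.7500]
K = S⁻¹·BᵀPA = [1.4400 -3.9600]
A−BK = [-1.4400 0.9600; 1.5000 -2.0000]
AᵀP(A−BK) = [7.2900 -18.3600; -18.3600 48.2400]
P' = Q + AᵀP(A−BK) = [11.5400 -20.3600; -20.3600 49.2400]
tr(P') = 60.7800


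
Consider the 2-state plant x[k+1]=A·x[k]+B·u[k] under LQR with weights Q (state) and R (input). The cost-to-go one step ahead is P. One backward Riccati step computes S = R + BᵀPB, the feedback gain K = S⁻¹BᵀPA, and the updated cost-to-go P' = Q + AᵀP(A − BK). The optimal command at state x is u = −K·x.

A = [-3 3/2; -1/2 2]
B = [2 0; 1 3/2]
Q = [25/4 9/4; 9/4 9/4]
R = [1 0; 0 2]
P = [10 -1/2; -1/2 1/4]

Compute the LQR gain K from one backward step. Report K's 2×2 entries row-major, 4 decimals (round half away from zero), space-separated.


-1.4764 0.7118 0.1567 0.1661

BᵀP = [19.5000 -0.7500; -0.7500 0.3750]
S = R + BᵀPB = [1 0; 0 2] + [38.2500 -1.1250; -1.1250 0.5625] = [39.2500 -1.1250; -1.1250 2.5625]
BᵀPA = [-58.1250 27.7500; 2.0625 -0.3750]
K = S⁻¹·BᵀPA = [-1.4764 0.7118; 0.1567 0.1661]
A−BK = [-0.0472 0.0765; 0.7413 1.0390]
AᵀP(A−BK) = [2.4235 -0.8461; -0.8461 0.8107]
P' = Q + AᵀP(A−BK) = [8.6735 1.4039; 1.4039 3.0607]
tr(P') = 11.7343


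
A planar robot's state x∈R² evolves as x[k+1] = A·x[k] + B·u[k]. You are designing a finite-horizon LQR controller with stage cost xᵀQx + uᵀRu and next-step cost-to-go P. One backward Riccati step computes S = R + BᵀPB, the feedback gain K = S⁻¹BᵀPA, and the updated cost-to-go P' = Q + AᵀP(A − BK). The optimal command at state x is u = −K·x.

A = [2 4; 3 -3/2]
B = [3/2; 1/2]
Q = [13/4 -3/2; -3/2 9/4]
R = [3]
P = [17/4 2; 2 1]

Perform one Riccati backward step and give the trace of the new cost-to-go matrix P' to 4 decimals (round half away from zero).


BᵀP = [7.3750 3.5000]
S = R + BᵀPB = [3] + [12.8125] = [15.8125]
BᵀPA = [25.2500 24.2500]
K = S⁻¹·BᵀPA = [1.5968 1.5336]
A−BK = [-0.3953 1.6996; 2.2016 -2.2668]
AᵀP(A−BK) = [9.6798 8.7767; 8.7767 9.0603]
P' = Q + AᵀP(A−BK) = [12.9298 7.2767; 7.2767 11.3103]
tr(P') = 24.2401

24.2401


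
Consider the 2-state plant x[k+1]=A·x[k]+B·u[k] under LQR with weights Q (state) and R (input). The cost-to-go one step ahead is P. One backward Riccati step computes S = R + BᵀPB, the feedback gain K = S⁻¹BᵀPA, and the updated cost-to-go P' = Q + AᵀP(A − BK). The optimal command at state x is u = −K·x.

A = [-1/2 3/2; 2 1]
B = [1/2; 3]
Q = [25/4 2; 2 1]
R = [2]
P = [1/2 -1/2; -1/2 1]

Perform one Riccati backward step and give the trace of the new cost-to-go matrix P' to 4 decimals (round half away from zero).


BᵀP = [-1.2500 2.7500]
S = R + BᵀPB = [2] + [7.6250] = [9.6250]
BᵀPA = [6.1250 0.8750]
K = S⁻¹·BᵀPA = [0.6364 0.0909]
A−BK = [-0.8182 1.4545; 0.0909 0.7273]
AᵀP(A−BK) = [1.2273 -0.1818; -0.1818 0.5455]
P' = Q + AᵀP(A−BK) = [7.4773 1.8182; 1.8182 1.5455]
tr(P') = 9.0227

9.0227


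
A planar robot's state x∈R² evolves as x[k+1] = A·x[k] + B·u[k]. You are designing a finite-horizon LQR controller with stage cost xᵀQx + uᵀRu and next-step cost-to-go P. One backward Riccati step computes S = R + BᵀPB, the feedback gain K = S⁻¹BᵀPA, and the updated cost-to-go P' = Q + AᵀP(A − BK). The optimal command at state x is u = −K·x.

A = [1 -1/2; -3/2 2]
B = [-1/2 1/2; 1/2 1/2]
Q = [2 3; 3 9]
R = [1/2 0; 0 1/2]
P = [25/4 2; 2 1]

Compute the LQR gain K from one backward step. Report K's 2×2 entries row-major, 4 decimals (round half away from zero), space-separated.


-0.7976 0.5476 0.2500 0.5000

BᵀP = [-2.1250 -0.5000; 4.1250 1.5000]
S = R + BᵀPB = [1/2 0; 0 1/2] + [0.8125 -1.3125; -1.3125 2.8125] = [1.3125 -1.3125; -1.3125 3.3125]
BᵀPA = [-1.3750 0.0625; 1.8750 0.9375]
K = S⁻¹·BᵀPA = [-0.7976 0.5476; 0.2500 0.5000]
A−BK = [0.4762 -0.4762; -1.2262 1.4762]
AᵀP(A−BK) = [0.9345 -0.8095; -0.8095 1.0595]
P' = Q + AᵀP(A−BK) = [2.9345 2.1905; 2.1905 10.0595]
tr(P') = 12.9940


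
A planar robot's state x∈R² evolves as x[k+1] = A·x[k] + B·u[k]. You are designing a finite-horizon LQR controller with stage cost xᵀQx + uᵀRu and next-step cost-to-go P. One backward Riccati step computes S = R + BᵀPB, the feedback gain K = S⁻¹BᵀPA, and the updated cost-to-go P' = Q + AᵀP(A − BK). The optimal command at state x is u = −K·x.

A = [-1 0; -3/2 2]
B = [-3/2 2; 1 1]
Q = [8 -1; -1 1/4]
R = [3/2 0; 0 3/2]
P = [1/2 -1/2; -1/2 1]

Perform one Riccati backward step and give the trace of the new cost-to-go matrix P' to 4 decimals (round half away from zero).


10.4254

BᵀP = [-1.2500 1.7500; 0.5000 0.0000]
S = R + BᵀPB = [3/2 0; 0 3/2] + [3.6250 -0.7500; -0.7500 1.0000] = [5.1250 -0.7500; -0.7500 2.5000]
BᵀPA = [-1.3750 3.5000; -0.5000 0.0000]
K = S⁻¹·BᵀPA = [-0.3112 0.7143; -0.2934 0.2143]
A−BK = [-0.8801 0.6429; -0.8954 1.0714]
AᵀP(A−BK) = [0.6754 -0.9107; -0.9107 1.5000]
P' = Q + AᵀP(A−BK) = [8.6754 -1.9107; -1.9107 1.7500]
tr(P') = 10.4254


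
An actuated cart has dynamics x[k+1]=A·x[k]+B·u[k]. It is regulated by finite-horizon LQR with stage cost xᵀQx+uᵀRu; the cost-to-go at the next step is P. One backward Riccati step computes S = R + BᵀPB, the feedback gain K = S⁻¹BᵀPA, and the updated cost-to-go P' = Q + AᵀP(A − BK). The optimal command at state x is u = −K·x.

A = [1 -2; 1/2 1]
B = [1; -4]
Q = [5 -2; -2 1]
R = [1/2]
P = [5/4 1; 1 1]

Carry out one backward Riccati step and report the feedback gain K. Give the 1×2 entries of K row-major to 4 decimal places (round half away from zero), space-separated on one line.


BᵀP = [-2.7500 -3.0000]
S = R + BᵀPB = [1/2] + [9.2500] = [9.7500]
BᵀPA = [-4.2500 2.5000]
K = S⁻¹·BᵀPA = [-0.4359 0.2564]
A−BK = [1.4359 -2.2564; -1.2436 2.0256]
AᵀP(A−BK) = [0.6474 -0.9103; -0.9103 1.3590]
P' = Q + AᵀP(A−BK) = [5.6474 -2.9103; -2.9103 2.3590]
tr(P') = 8.0064

-0.4359 0.2564


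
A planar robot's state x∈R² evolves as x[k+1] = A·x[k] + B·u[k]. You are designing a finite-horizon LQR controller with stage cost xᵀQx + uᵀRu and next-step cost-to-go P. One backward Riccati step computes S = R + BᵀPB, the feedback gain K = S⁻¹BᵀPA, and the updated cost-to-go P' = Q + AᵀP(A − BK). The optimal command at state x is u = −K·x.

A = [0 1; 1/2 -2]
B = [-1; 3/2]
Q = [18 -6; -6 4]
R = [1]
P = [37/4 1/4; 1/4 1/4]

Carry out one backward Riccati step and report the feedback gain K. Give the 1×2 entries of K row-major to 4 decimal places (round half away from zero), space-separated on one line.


BᵀP = [-8.8750 0.1250]
S = R + BᵀPB = [1] + [9.0625] = [10.0625]
BᵀPA = [0.0625 -9.1250]
K = S⁻¹·BᵀPA = [0.0062 -0.9068]
A−BK = [0.0062 0.0932; 0.4907 -0.6398]
AᵀP(A−BK) = [0.0621 -0.0683; -0.0683 0.9752]
P' = Q + AᵀP(A−BK) = [18.0621 -6.0683; -6.0683 4.9752]
tr(P') = 23.0373

0.0062 -0.9068


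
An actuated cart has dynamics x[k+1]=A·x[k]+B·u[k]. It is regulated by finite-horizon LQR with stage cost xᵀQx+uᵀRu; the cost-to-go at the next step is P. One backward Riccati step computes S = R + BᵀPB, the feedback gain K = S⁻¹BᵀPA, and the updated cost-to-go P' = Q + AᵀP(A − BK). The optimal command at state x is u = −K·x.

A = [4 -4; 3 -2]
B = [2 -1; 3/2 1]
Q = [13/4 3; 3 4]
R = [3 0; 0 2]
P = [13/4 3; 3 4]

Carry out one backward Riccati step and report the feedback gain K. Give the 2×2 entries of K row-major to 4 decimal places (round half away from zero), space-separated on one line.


1.8595 -1.5856 0.0432 0.1802

BᵀP = [11.0000 12.0000; -0.2500 1.0000]
S = R + BᵀPB = [3 0; 0 2] + [40.0000 1.0000; 1.0000 1.2500] = [43.0000 1.0000; 1.0000 3.2500]
BᵀPA = [80.0000 -68.0000; 2.0000 -1.0000]
K = S⁻¹·BᵀPA = [1.8595 -1.5856; 0.0432 0.1802]
A−BK = [0.3243 -0.6486; 0.1676 0.1982]
AᵀP(A−BK) = [11.1568 -9.5135; -9.5135 8.3604]
P' = Q + AᵀP(A−BK) = [14.4068 -6.5135; -6.5135 12.3604]
tr(P') = 26.7671


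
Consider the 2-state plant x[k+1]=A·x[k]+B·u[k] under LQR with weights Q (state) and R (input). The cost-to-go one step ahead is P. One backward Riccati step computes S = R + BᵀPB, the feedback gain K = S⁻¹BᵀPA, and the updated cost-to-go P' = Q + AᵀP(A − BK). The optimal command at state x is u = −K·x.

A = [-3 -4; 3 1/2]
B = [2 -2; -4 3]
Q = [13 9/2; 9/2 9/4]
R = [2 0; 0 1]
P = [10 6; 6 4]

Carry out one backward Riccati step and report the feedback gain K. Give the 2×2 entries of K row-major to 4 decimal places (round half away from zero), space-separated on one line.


BᵀP = [-4.0000 -4.0000; -2.0000 0.0000]
S = R + BᵀPB = [2 0; 0 1] + [8.0000 -4.0000; -4.0000 4.0000] = [10.0000 -4.0000; -4.0000 5.0000]
BᵀPA = [0.0000 14.0000; 6.0000 8.0000]
K = S⁻¹·BᵀPA = [0.7059 3.0000; 1.7647 4.0000]
A−BK = [-0.8824 -2.0000; 0.5294 0.5000]
AᵀP(A−BK) = [7.4118 21.0000; 21.0000 63.0000]
P' = Q + AᵀP(A−BK) = [20.4118 25.5000; 25.5000 65.2500]
tr(P') = 85.6618

0.7059 3.0000 1.7647 4.0000


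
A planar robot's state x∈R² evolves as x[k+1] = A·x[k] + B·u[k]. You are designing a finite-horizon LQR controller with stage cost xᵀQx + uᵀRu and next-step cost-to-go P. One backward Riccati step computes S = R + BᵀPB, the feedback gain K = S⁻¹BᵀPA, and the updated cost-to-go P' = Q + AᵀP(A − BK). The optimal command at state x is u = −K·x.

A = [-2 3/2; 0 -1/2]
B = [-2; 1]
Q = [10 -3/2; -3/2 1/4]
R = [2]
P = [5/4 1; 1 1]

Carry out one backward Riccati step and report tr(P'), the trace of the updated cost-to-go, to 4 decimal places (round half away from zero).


BᵀP = [-1.5000 -1.0000]
S = R + BᵀPB = [2] + [2.0000] = [4.0000]
BᵀPA = [3.0000 -1.7500]
K = S⁻¹·BᵀPA = [0.7500 -0.4375]
A−BK = [-0.5000 0.6250; -0.7500 -0.0625]
AᵀP(A−BK) = [2.7500 -1.4375; -1.4375 0.7969]
P' = Q + AᵀP(A−BK) = [12.7500 -2.9375; -2.9375 1.0469]
tr(P') = 13.7969

13.7969


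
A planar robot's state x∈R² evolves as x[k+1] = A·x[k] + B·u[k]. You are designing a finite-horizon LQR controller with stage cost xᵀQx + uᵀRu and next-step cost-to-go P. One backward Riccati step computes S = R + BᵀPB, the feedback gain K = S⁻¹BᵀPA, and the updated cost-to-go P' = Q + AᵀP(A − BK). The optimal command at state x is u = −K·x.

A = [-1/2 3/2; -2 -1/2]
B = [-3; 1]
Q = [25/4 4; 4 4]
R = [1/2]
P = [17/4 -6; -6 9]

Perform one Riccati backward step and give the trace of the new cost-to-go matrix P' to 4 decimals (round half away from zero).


BᵀP = [-18.7500 27.0000]
S = R + BᵀPB = [1/2] + [83.2500] = [83.7500]
BᵀPA = [-44.6250 -41.6250]
K = S⁻¹·BᵀPA = [-0.5328 -0.4970]
A−BK = [-2.0985 0.0090; -1.4672 -0.0030]
AᵀP(A−BK) = [1.2847 0.1332; 0.1332 0.1243]
P' = Q + AᵀP(A−BK) = [7.5347 4.1332; 4.1332 4.1243]
tr(P') = 11.6590

11.6590


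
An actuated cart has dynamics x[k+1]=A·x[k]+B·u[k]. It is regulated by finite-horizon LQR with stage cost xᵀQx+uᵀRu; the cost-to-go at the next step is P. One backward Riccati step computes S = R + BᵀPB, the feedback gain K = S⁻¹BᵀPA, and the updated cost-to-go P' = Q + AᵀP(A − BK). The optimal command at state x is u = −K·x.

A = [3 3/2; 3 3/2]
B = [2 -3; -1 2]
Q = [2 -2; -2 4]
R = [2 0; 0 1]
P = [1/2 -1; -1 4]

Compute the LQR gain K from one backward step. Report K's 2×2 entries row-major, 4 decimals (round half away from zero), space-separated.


BᵀP = [2.0000 -6.0000; -3.5000 11.0000]
S = R + BᵀPB = [2 0; 0 1] + [10.0000 -18.0000; -18.0000 32.5000] = [12.0000 -18.0000; -18.0000 33.5000]
BᵀPA = [-12.0000 -6.0000; 22.5000 11.2500]
K = S⁻¹·BᵀPA = [0.0385 0.0192; 0.6923 0.3462]
A−BK = [5.0000 2.5000; 1.6538 0.8269]
AᵀP(A−BK) = [7.3846 3.6923; 3.6923 1.8462]
P' = Q + AᵀP(A−BK) = [9.3846 1.6923; 1.6923 5.8462]
tr(P') = 15.2308

0.0385 0.0192 0.6923 0.3462


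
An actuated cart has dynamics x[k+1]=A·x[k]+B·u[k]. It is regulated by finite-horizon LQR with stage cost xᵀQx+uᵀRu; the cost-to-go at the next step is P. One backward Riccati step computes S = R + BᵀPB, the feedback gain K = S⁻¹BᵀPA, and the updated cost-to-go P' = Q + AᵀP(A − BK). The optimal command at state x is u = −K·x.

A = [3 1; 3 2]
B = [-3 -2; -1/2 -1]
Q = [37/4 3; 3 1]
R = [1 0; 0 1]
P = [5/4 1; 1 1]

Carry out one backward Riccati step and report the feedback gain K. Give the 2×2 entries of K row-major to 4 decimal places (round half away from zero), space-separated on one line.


BᵀP = [-4.2500 -3.5000; -3.5000 -3.0000]
S = R + BᵀPB = [1 0; 0 1] + [14.5000 12.0000; 12.0000 10.0000] = [15.5000 12.0000; 12.0000 11.0000]
BᵀPA = [-23.2500 -11.2500; -19.5000 -9.5000]
K = S⁻¹·BᵀPA = [-0.8208 -0.3679; -0.8774 -0.4623]
A−BK = [-1.2170 -1.0283; 1.7123 1.3538]
AᵀP(A−BK) = [2.0590 1.1816; 1.1816 0.7193]
P' = Q + AᵀP(A−BK) = [11.3090 4.1816; 4.1816 1.7193]
tr(P') = 13.0283

-0.8208 -0.3679 -0.8774 -0.4623


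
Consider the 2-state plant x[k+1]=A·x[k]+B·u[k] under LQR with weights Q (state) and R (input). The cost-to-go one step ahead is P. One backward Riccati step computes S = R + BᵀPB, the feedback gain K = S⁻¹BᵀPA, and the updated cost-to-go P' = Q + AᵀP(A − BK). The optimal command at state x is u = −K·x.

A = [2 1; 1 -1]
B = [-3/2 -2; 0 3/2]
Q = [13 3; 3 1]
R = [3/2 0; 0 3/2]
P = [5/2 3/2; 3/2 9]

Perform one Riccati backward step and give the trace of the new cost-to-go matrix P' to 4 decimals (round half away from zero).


20.7483

BᵀP = [-3.7500 -2.2500; -2.7500 10.5000]
S = R + BᵀPB = [3/2 0; 0 3/2] + [5.6250 4.1250; 4.1250 21.2500] = [7.1250 4.1250; 4.1250 22.7500]
BᵀPA = [-9.7500 -1.5000; 5.0000 -13.2500]
K = S⁻¹·BᵀPA = [-1.6711 0.1415; 0.5228 -0.6081]
A−BK = [0.5389 -0.0039; 0.2158 -0.0879]
AᵀP(A−BK) = [6.0931 -1.0798; -1.0798 0.6553]
P' = Q + AᵀP(A−BK) = [19.0931 1.9202; 1.9202 1.6553]
tr(P') = 20.7483


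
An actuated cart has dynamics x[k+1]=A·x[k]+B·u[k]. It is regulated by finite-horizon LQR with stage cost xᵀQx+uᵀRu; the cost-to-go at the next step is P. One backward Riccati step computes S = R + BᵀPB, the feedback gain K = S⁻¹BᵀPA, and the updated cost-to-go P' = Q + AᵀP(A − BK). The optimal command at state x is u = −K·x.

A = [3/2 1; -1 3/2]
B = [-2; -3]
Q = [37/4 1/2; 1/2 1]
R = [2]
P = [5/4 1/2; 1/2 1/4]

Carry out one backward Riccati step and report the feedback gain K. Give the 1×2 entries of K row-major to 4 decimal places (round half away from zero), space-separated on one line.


BᵀP = [-4.0000 -1.7500]
S = R + BᵀPB = [2] + [13.2500] = [15.2500]
BᵀPA = [-4.2500 -6.6250]
K = S⁻¹·BᵀPA = [-0.2787 -0.4344]
A−BK = [0.9426 0.1311; -1.8361 0.1967]
AᵀP(A−BK) = [0.3781 0.2787; 0.2787 0.4344]
P' = Q + AᵀP(A−BK) = [9.6281 0.7787; 0.7787 1.4344]
tr(P') = 11.0625

-0.2787 -0.4344


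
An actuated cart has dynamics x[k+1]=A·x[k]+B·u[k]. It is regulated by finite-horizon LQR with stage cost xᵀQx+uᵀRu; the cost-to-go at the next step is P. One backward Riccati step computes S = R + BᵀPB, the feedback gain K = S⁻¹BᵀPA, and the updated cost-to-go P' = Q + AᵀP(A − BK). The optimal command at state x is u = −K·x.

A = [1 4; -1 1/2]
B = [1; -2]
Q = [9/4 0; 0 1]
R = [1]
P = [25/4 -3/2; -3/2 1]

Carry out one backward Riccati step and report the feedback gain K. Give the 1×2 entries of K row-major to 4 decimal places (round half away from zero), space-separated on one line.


BᵀP = [9.2500 -3.5000]
S = R + BᵀPB = [1] + [16.2500] = [17.2500]
BᵀPA = [12.7500 35.2500]
K = S⁻¹·BᵀPA = [0.7391 2.0435]
A−BK = [0.2609 1.9565; 0.4783 4.5870]
AᵀP(A−BK) = [0.8261 3.6957; 3.6957 22.2174]
P' = Q + AᵀP(A−BK) = [3.0761 3.6957; 3.6957 23.2174]
tr(P') = 26.2935

0.7391 2.0435


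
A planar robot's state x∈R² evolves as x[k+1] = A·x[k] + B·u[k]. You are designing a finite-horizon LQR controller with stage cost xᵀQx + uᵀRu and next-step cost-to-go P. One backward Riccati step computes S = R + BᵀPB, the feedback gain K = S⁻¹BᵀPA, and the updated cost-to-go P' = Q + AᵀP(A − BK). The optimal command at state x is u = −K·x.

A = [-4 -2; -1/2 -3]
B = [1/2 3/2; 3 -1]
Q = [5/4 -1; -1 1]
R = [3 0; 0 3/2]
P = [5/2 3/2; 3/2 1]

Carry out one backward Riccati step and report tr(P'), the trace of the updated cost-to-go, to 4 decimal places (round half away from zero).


14.8465

BᵀP = [5.7500 3.7500; 2.2500 1.2500]
S = R + BᵀPB = [3 0; 0 3/2] + [14.1250 4.8750; 4.8750 2.1250] = [17.1250 4.8750; 4.8750 3.6250]
BᵀPA = [-24.8750 -22.7500; -9.6250 -8.2500]
K = S⁻¹·BᵀPA = [-1.1289 -1.1028; -1.1370 -0.7928]
A−BK = [-1.7300 -0.2594; 1.7496 -0.4845]
AᵀP(A−BK) = [7.2253 5.9376; 5.9376 5.3711]
P' = Q + AᵀP(A−BK) = [8.4753 4.9376; 4.9376 6.3711]
tr(P') = 14.8465


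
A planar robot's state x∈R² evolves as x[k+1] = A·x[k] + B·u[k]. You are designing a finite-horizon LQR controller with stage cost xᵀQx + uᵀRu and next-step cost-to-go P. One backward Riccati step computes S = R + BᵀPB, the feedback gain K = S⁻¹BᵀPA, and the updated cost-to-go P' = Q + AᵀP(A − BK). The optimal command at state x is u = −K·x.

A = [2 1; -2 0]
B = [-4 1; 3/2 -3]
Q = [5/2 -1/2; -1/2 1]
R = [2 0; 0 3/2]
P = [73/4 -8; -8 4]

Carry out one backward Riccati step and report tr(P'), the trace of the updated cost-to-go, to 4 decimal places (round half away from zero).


4.2417

BᵀP = [-85.0000 38.0000; 42.2500 -20.0000]
S = R + BᵀPB = [2 0; 0 3/2] + [397.0000 -199.0000; -199.0000 102.2500] = [399.0000 -199.0000; -199.0000 103.7500]
BᵀPA = [-246.0000 -85.0000; 124.5000 42.2500]
K = S⁻¹·BᵀPA = [-0.4161 -0.2289; 0.4019 -0.0319]
A−BK = [-0.0663 0.1161; -0.1702 0.2477]
AᵀP(A−BK) = [0.6041 0.1517; 0.1517 0.1377]
P' = Q + AᵀP(A−BK) = [3.1041 -0.3483; -0.3483 1.1377]
tr(P') = 4.2417


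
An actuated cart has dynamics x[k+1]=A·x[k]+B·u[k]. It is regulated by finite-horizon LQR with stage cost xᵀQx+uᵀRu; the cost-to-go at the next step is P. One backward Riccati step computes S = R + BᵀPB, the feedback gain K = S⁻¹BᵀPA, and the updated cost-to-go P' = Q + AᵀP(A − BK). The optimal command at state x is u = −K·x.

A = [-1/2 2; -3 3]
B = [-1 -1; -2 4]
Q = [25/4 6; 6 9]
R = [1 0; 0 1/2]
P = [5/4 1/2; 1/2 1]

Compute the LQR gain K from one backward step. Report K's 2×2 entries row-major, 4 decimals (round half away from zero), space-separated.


BᵀP = [-2.2500 -2.5000; 0.7500 3.5000]
S = R + BᵀPB = [1 0; 0 1/2] + [7.2500 -7.7500; -7.7500 13.2500] = [8.2500 -7.7500; -7.7500 13.7500]
BᵀPA = [8.6250 -12.0000; -10.8750 12.0000]
K = S⁻¹·BᵀPA = [0.6429 -1.3489; -0.4286 0.1124]
A−BK = [-0.2857 0.7635; 0.0000 -0.1475]
AᵀP(A−BK) = [0.6071 -1.1429; -1.1429 2.4637]
P' = Q + AᵀP(A−BK) = [6.8571 4.8571; 4.8571 11.4637]
tr(P') = 18.3208

0.6429 -1.3489 -0.4286 0.1124


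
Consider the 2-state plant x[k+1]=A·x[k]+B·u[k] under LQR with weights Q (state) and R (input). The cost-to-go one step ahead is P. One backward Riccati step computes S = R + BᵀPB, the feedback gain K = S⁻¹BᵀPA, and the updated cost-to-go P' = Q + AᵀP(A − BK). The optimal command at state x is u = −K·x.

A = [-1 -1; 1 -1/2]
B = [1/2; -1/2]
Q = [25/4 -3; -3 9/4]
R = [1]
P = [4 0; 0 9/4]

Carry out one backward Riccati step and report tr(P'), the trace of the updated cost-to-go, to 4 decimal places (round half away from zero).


14.6951

BᵀP = [2.0000 -1.1250]
S = R + BᵀPB = [1] + [1.5625] = [2.5625]
BᵀPA = [-3.1250 -1.4375]
K = S⁻¹·BᵀPA = [-1.2195 -0.5610]
A−BK = [-0.3902 -0.7195; 0.3902 -0.7805]
AᵀP(A−BK) = [2.4390 1.1220; 1.1220 3.7561]
P' = Q + AᵀP(A−BK) = [8.6890 -1.8780; -1.8780 6.0061]
tr(P') = 14.6951


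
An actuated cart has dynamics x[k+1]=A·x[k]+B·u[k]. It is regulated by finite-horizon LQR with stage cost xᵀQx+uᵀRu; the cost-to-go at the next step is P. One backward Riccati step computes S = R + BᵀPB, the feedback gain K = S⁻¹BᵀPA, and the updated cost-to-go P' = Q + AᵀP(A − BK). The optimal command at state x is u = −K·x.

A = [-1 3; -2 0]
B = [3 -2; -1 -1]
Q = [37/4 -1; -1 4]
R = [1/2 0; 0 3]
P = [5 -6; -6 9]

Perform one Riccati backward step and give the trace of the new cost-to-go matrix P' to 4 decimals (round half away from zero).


BᵀP = [21.0000 -27.0000; -4.0000 3.0000]
S = R + BᵀPB = [1/2 0; 0 3] + [90.0000 -15.0000; -15.0000 5.0000] = [90.5000 -15.0000; -15.0000 8.0000]
BᵀPA = [33.0000 63.0000; -2.0000 -12.0000]
K = S⁻¹·BᵀPA = [0.4689 0.6493; 0.6293 -0.2826]
A−BK = [-1.1483 0.4870; -0.9018 0.3667]
AᵀP(A−BK) = [2.7836 -0.9920; -0.9920 0.7034]
P' = Q + AᵀP(A−BK) = [12.0336 -1.9920; -1.9920 4.7034]
tr(P') = 16.7370

16.7370


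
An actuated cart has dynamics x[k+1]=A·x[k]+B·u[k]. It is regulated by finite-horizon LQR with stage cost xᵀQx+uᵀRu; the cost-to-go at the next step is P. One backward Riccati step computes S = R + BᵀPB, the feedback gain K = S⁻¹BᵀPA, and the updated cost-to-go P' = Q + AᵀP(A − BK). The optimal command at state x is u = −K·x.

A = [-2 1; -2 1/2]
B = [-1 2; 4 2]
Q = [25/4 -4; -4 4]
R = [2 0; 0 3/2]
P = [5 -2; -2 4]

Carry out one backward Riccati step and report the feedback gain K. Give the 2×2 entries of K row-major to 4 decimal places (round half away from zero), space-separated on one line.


BᵀP = [-13.0000 18.0000; 6.0000 4.0000]
S = R + BᵀPB = [2 0; 0 3/2] + [85.0000 10.0000; 10.0000 20.0000] = [87.0000 10.0000; 10.0000 21.5000]
BᵀPA = [-10.0000 -4.0000; -20.0000 8.0000]
K = S⁻¹·BᵀPA = [-0.0085 -0.0938; -0.9263 0.4157]
A−BK = [-0.1559 0.0748; -0.1135 0.0436]
AᵀP(A−BK) = [1.3894 -0.6236; -0.6236 0.2994]
P' = Q + AᵀP(A−BK) = [7.6394 -4.6236; -4.6236 4.2994]
tr(P') = 11.9388

-0.0085 -0.0938 -0.9263 0.4157


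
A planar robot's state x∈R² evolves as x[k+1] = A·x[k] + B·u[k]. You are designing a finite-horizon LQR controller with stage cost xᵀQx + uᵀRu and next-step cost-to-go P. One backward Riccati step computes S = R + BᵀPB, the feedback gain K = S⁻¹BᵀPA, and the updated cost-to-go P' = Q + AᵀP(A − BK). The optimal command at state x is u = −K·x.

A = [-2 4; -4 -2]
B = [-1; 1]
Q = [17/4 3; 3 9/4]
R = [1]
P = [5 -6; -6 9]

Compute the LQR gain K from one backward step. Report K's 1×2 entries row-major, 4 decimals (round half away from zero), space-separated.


BᵀP = [-11.0000 15.0000]
S = R + BᵀPB = [1] + [26.0000] = [27.0000]
BᵀPA = [-38.0000 -74.0000]
K = S⁻¹·BᵀPA = [-1.4074 -2.7407]
A−BK = [-3.4074 1.2593; -2.5926 0.7407]
AᵀP(A−BK) = [14.5185 -0.1481; -0.1481 9.1852]
P' = Q + AᵀP(A−BK) = [18.7685 2.8519; 2.8519 11.4352]
tr(P') = 30.2037

-1.4074 -2.7407


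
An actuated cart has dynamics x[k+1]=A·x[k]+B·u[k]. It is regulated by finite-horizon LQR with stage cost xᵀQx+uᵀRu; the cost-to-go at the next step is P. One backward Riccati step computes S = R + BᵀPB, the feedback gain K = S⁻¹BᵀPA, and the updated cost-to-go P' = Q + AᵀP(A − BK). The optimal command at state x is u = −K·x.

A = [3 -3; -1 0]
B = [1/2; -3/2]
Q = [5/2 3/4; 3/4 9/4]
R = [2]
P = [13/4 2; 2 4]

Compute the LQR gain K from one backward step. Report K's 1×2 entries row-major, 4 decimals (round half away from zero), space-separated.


BᵀP = [-1.3750 -5.0000]
S = R + BᵀPB = [2] + [6.8125] = [8.8125]
BᵀPA = [0.8750 4.1250]
K = S⁻¹·BᵀPA = [0.0993 0.4681]
A−BK = [2.9504 -3.2340; -0.8511 0.7021]
AᵀP(A−BK) = [21.1631 -23.6596; -23.6596 27.3191]
P' = Q + AᵀP(A−BK) = [23.6631 -22.9096; -22.9096 29.5691]
tr(P') = 53.2323

0.0993 0.4681


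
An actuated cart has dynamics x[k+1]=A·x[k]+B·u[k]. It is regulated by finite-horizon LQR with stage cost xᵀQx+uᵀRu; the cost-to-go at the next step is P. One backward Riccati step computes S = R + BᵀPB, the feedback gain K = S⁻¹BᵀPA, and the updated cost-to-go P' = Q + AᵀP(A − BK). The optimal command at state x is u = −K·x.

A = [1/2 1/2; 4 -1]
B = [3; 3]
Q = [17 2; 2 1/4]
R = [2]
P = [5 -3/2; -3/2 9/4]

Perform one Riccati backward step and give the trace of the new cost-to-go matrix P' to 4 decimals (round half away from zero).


48.2314

BᵀP = [10.5000 2.2500]
S = R + BᵀPB = [2] + [38.2500] = [40.2500]
BᵀPA = [14.2500 3.0000]
K = S⁻¹·BᵀPA = [0.3540 0.0745]
A−BK = [-0.5621 0.2764; 2.9379 -1.2236]
AᵀP(A−BK) = [26.2050 -11.0621; -11.0621 4.7764]
P' = Q + AᵀP(A−BK) = [43.2050 -9.0621; -9.0621 5.0264]
tr(P') = 48.2314


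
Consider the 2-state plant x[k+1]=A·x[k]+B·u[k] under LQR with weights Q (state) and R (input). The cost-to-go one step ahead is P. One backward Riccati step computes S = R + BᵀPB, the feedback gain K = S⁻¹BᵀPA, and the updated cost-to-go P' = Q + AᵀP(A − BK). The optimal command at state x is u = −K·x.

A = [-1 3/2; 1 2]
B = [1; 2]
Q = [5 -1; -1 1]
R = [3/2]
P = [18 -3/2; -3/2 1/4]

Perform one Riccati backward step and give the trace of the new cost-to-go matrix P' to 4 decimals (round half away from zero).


13.1121

BᵀP = [15.0000 -1.0000]
S = R + BᵀPB = [3/2] + [13.0000] = [14.5000]
BᵀPA = [-16.0000 20.5000]
K = S⁻¹·BᵀPA = [-1.1034 1.4138]
A−BK = [0.1034 0.0862; 3.2069 -0.8276]
AᵀP(A−BK) = [3.5948 -3.1293; -3.1293 3.5172]
P' = Q + AᵀP(A−BK) = [8.5948 -4.1293; -4.1293 4.5172]
tr(P') = 13.1121


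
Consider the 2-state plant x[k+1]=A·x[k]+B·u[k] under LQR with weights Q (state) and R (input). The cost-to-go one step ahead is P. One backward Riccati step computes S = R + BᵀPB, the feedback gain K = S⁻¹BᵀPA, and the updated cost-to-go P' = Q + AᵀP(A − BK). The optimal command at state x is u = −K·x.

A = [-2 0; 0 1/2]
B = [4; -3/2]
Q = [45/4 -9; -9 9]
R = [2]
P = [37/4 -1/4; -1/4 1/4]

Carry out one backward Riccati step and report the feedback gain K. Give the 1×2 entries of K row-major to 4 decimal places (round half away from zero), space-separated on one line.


-0.4868 -0.0045

BᵀP = [37.3750 -1.3750]
S = R + BᵀPB = [2] + [151.5625] = [153.5625]
BᵀPA = [-74.7500 -0.6875]
K = S⁻¹·BᵀPA = [-0.4868 -0.0045]
A−BK = [-0.0529 0.0179; -0.7302 0.4933]
AᵀP(A−BK) = [0.6138 -0.0847; -0.0847 0.0594]
P' = Q + AᵀP(A−BK) = [11.8638 -9.0847; -9.0847 9.0594]
tr(P') = 20.9232


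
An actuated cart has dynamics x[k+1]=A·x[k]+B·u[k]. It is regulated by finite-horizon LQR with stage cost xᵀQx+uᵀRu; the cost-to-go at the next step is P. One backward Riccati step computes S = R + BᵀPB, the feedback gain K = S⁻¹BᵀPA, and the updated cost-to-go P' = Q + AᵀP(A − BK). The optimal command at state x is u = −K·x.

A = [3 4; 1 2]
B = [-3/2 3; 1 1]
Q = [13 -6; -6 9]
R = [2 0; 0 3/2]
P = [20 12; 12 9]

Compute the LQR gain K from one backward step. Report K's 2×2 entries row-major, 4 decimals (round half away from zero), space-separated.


BᵀP = [-18.0000 -9.0000; 72.0000 45.0000]
S = R + BᵀPB = [2 0; 0 3/2] + [18.0000 -63.0000; -63.0000 261.0000] = [20.0000 -63.0000; -63.0000 262.5000]
BᵀPA = [-63.0000 -90.0000; 261.0000 378.0000]
K = S⁻¹·BᵀPA = [-0.0738 0.1475; 0.9766 1.4754]
A−BK = [-0.0404 -0.2049; 0.0972 0.3770]
AᵀP(A−BK) = [1.4649 2.2131; 2.2131 3.5738]
P' = Q + AᵀP(A−BK) = [14.4649 -3.7869; -3.7869 12.5738]
tr(P') = 27.0386

-0.0738 0.1475 0.9766 1.4754
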